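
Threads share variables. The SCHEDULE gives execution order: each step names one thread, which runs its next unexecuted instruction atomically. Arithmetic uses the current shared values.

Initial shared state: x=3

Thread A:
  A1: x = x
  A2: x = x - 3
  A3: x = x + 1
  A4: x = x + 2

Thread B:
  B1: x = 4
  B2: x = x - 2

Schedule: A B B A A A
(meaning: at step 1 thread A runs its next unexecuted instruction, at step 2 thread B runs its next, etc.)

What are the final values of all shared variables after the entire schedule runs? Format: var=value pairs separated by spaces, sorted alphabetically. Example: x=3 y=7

Step 1: thread A executes A1 (x = x). Shared: x=3. PCs: A@1 B@0
Step 2: thread B executes B1 (x = 4). Shared: x=4. PCs: A@1 B@1
Step 3: thread B executes B2 (x = x - 2). Shared: x=2. PCs: A@1 B@2
Step 4: thread A executes A2 (x = x - 3). Shared: x=-1. PCs: A@2 B@2
Step 5: thread A executes A3 (x = x + 1). Shared: x=0. PCs: A@3 B@2
Step 6: thread A executes A4 (x = x + 2). Shared: x=2. PCs: A@4 B@2

Answer: x=2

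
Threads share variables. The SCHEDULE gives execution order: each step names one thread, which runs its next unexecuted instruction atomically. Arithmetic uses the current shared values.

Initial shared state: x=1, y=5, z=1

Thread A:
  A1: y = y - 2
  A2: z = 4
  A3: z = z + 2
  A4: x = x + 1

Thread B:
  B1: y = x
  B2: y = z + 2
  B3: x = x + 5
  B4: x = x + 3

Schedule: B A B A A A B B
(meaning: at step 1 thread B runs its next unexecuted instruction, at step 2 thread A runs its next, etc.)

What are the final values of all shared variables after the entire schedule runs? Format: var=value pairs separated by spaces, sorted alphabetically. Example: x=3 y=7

Step 1: thread B executes B1 (y = x). Shared: x=1 y=1 z=1. PCs: A@0 B@1
Step 2: thread A executes A1 (y = y - 2). Shared: x=1 y=-1 z=1. PCs: A@1 B@1
Step 3: thread B executes B2 (y = z + 2). Shared: x=1 y=3 z=1. PCs: A@1 B@2
Step 4: thread A executes A2 (z = 4). Shared: x=1 y=3 z=4. PCs: A@2 B@2
Step 5: thread A executes A3 (z = z + 2). Shared: x=1 y=3 z=6. PCs: A@3 B@2
Step 6: thread A executes A4 (x = x + 1). Shared: x=2 y=3 z=6. PCs: A@4 B@2
Step 7: thread B executes B3 (x = x + 5). Shared: x=7 y=3 z=6. PCs: A@4 B@3
Step 8: thread B executes B4 (x = x + 3). Shared: x=10 y=3 z=6. PCs: A@4 B@4

Answer: x=10 y=3 z=6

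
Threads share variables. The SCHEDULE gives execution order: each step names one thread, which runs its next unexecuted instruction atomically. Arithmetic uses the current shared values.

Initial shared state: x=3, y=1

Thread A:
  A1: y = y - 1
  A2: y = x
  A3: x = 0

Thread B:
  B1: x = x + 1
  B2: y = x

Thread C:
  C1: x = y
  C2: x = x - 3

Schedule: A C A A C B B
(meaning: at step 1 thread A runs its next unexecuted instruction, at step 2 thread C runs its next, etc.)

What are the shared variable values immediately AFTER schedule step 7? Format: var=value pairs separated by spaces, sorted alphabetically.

Step 1: thread A executes A1 (y = y - 1). Shared: x=3 y=0. PCs: A@1 B@0 C@0
Step 2: thread C executes C1 (x = y). Shared: x=0 y=0. PCs: A@1 B@0 C@1
Step 3: thread A executes A2 (y = x). Shared: x=0 y=0. PCs: A@2 B@0 C@1
Step 4: thread A executes A3 (x = 0). Shared: x=0 y=0. PCs: A@3 B@0 C@1
Step 5: thread C executes C2 (x = x - 3). Shared: x=-3 y=0. PCs: A@3 B@0 C@2
Step 6: thread B executes B1 (x = x + 1). Shared: x=-2 y=0. PCs: A@3 B@1 C@2
Step 7: thread B executes B2 (y = x). Shared: x=-2 y=-2. PCs: A@3 B@2 C@2

Answer: x=-2 y=-2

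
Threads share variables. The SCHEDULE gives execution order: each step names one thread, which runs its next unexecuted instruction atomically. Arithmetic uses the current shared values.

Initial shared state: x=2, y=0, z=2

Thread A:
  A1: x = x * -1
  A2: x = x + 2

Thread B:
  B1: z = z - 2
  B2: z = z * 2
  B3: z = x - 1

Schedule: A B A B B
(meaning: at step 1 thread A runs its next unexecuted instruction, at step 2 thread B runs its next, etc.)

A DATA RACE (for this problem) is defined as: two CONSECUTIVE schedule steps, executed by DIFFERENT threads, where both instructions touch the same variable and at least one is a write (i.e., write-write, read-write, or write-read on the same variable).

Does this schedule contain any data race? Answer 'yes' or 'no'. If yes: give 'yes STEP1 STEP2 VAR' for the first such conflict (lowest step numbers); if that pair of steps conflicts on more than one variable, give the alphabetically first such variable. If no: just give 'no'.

Answer: no

Derivation:
Steps 1,2: A(r=x,w=x) vs B(r=z,w=z). No conflict.
Steps 2,3: B(r=z,w=z) vs A(r=x,w=x). No conflict.
Steps 3,4: A(r=x,w=x) vs B(r=z,w=z). No conflict.
Steps 4,5: same thread (B). No race.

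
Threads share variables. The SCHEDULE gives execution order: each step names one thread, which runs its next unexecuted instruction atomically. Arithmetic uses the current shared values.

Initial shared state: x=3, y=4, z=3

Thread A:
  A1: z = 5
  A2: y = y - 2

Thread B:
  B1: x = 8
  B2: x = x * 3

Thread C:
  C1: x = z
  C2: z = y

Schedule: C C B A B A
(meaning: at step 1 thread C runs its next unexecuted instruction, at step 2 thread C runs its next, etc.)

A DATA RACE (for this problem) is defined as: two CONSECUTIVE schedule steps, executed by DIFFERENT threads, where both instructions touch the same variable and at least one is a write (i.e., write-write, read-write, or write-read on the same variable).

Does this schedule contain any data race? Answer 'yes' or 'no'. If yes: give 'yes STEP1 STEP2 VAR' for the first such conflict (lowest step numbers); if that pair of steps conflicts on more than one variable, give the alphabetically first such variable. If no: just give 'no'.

Steps 1,2: same thread (C). No race.
Steps 2,3: C(r=y,w=z) vs B(r=-,w=x). No conflict.
Steps 3,4: B(r=-,w=x) vs A(r=-,w=z). No conflict.
Steps 4,5: A(r=-,w=z) vs B(r=x,w=x). No conflict.
Steps 5,6: B(r=x,w=x) vs A(r=y,w=y). No conflict.

Answer: no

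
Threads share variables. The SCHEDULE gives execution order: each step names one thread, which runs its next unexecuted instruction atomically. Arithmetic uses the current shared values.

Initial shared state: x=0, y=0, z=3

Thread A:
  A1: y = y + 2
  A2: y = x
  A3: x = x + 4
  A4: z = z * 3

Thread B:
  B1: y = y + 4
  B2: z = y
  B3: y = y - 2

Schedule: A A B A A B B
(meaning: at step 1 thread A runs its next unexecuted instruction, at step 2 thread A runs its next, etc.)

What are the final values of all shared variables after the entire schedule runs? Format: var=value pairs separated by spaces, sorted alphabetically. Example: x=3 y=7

Step 1: thread A executes A1 (y = y + 2). Shared: x=0 y=2 z=3. PCs: A@1 B@0
Step 2: thread A executes A2 (y = x). Shared: x=0 y=0 z=3. PCs: A@2 B@0
Step 3: thread B executes B1 (y = y + 4). Shared: x=0 y=4 z=3. PCs: A@2 B@1
Step 4: thread A executes A3 (x = x + 4). Shared: x=4 y=4 z=3. PCs: A@3 B@1
Step 5: thread A executes A4 (z = z * 3). Shared: x=4 y=4 z=9. PCs: A@4 B@1
Step 6: thread B executes B2 (z = y). Shared: x=4 y=4 z=4. PCs: A@4 B@2
Step 7: thread B executes B3 (y = y - 2). Shared: x=4 y=2 z=4. PCs: A@4 B@3

Answer: x=4 y=2 z=4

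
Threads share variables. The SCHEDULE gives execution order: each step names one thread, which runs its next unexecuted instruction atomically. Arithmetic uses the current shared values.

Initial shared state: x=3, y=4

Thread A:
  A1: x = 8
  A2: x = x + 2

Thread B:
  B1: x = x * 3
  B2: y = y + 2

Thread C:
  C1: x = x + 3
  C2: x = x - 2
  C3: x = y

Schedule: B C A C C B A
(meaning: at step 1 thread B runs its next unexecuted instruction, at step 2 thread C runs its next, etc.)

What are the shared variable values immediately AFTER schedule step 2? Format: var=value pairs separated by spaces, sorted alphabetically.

Step 1: thread B executes B1 (x = x * 3). Shared: x=9 y=4. PCs: A@0 B@1 C@0
Step 2: thread C executes C1 (x = x + 3). Shared: x=12 y=4. PCs: A@0 B@1 C@1

Answer: x=12 y=4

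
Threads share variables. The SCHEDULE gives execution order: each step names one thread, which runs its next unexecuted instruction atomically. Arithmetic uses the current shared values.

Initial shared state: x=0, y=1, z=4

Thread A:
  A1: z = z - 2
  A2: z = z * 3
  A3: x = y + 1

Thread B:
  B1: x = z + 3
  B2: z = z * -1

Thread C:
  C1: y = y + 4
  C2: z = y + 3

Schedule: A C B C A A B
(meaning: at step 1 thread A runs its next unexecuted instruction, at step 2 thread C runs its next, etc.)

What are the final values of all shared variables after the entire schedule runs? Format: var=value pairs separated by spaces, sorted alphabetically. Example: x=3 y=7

Answer: x=6 y=5 z=-24

Derivation:
Step 1: thread A executes A1 (z = z - 2). Shared: x=0 y=1 z=2. PCs: A@1 B@0 C@0
Step 2: thread C executes C1 (y = y + 4). Shared: x=0 y=5 z=2. PCs: A@1 B@0 C@1
Step 3: thread B executes B1 (x = z + 3). Shared: x=5 y=5 z=2. PCs: A@1 B@1 C@1
Step 4: thread C executes C2 (z = y + 3). Shared: x=5 y=5 z=8. PCs: A@1 B@1 C@2
Step 5: thread A executes A2 (z = z * 3). Shared: x=5 y=5 z=24. PCs: A@2 B@1 C@2
Step 6: thread A executes A3 (x = y + 1). Shared: x=6 y=5 z=24. PCs: A@3 B@1 C@2
Step 7: thread B executes B2 (z = z * -1). Shared: x=6 y=5 z=-24. PCs: A@3 B@2 C@2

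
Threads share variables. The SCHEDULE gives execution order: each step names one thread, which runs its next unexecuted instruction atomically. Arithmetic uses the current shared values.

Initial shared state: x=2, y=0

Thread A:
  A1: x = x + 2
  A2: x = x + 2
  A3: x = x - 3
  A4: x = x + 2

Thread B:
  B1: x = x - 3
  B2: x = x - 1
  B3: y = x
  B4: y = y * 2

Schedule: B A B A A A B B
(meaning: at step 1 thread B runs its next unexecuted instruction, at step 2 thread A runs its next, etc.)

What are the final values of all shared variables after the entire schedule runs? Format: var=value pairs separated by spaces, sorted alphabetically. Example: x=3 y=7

Answer: x=1 y=2

Derivation:
Step 1: thread B executes B1 (x = x - 3). Shared: x=-1 y=0. PCs: A@0 B@1
Step 2: thread A executes A1 (x = x + 2). Shared: x=1 y=0. PCs: A@1 B@1
Step 3: thread B executes B2 (x = x - 1). Shared: x=0 y=0. PCs: A@1 B@2
Step 4: thread A executes A2 (x = x + 2). Shared: x=2 y=0. PCs: A@2 B@2
Step 5: thread A executes A3 (x = x - 3). Shared: x=-1 y=0. PCs: A@3 B@2
Step 6: thread A executes A4 (x = x + 2). Shared: x=1 y=0. PCs: A@4 B@2
Step 7: thread B executes B3 (y = x). Shared: x=1 y=1. PCs: A@4 B@3
Step 8: thread B executes B4 (y = y * 2). Shared: x=1 y=2. PCs: A@4 B@4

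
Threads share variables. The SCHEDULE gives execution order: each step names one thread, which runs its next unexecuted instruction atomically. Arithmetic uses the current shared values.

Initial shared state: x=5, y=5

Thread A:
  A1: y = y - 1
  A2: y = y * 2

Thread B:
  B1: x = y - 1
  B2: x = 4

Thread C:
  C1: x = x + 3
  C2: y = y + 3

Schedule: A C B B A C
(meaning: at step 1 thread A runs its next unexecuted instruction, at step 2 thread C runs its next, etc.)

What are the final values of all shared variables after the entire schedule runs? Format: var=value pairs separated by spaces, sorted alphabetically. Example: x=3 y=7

Answer: x=4 y=11

Derivation:
Step 1: thread A executes A1 (y = y - 1). Shared: x=5 y=4. PCs: A@1 B@0 C@0
Step 2: thread C executes C1 (x = x + 3). Shared: x=8 y=4. PCs: A@1 B@0 C@1
Step 3: thread B executes B1 (x = y - 1). Shared: x=3 y=4. PCs: A@1 B@1 C@1
Step 4: thread B executes B2 (x = 4). Shared: x=4 y=4. PCs: A@1 B@2 C@1
Step 5: thread A executes A2 (y = y * 2). Shared: x=4 y=8. PCs: A@2 B@2 C@1
Step 6: thread C executes C2 (y = y + 3). Shared: x=4 y=11. PCs: A@2 B@2 C@2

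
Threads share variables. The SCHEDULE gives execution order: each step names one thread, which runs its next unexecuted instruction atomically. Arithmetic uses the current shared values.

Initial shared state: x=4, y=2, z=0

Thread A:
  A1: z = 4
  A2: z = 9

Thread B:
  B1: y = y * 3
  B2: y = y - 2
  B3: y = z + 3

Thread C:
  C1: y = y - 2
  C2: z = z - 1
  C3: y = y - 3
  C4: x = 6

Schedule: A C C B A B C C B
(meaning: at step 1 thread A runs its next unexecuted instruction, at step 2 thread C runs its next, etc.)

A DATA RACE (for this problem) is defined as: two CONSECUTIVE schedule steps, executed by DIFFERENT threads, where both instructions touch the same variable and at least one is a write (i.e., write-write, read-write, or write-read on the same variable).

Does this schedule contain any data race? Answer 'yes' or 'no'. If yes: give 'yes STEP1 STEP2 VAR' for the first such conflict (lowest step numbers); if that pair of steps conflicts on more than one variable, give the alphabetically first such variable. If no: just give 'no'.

Answer: yes 6 7 y

Derivation:
Steps 1,2: A(r=-,w=z) vs C(r=y,w=y). No conflict.
Steps 2,3: same thread (C). No race.
Steps 3,4: C(r=z,w=z) vs B(r=y,w=y). No conflict.
Steps 4,5: B(r=y,w=y) vs A(r=-,w=z). No conflict.
Steps 5,6: A(r=-,w=z) vs B(r=y,w=y). No conflict.
Steps 6,7: B(y = y - 2) vs C(y = y - 3). RACE on y (W-W).
Steps 7,8: same thread (C). No race.
Steps 8,9: C(r=-,w=x) vs B(r=z,w=y). No conflict.
First conflict at steps 6,7.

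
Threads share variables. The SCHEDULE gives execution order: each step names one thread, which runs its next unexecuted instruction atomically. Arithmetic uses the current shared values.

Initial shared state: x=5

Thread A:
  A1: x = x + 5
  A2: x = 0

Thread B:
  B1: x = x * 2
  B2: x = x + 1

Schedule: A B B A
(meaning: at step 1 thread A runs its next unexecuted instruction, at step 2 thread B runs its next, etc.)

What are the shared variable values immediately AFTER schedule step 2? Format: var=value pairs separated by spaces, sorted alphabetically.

Step 1: thread A executes A1 (x = x + 5). Shared: x=10. PCs: A@1 B@0
Step 2: thread B executes B1 (x = x * 2). Shared: x=20. PCs: A@1 B@1

Answer: x=20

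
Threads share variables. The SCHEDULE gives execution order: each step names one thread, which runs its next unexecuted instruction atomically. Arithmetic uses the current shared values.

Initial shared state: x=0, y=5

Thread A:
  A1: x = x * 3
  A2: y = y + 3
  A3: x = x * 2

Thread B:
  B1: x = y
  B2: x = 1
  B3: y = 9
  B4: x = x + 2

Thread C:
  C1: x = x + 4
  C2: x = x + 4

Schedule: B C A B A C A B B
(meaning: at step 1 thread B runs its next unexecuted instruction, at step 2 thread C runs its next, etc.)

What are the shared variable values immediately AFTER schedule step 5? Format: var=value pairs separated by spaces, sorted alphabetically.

Answer: x=1 y=8

Derivation:
Step 1: thread B executes B1 (x = y). Shared: x=5 y=5. PCs: A@0 B@1 C@0
Step 2: thread C executes C1 (x = x + 4). Shared: x=9 y=5. PCs: A@0 B@1 C@1
Step 3: thread A executes A1 (x = x * 3). Shared: x=27 y=5. PCs: A@1 B@1 C@1
Step 4: thread B executes B2 (x = 1). Shared: x=1 y=5. PCs: A@1 B@2 C@1
Step 5: thread A executes A2 (y = y + 3). Shared: x=1 y=8. PCs: A@2 B@2 C@1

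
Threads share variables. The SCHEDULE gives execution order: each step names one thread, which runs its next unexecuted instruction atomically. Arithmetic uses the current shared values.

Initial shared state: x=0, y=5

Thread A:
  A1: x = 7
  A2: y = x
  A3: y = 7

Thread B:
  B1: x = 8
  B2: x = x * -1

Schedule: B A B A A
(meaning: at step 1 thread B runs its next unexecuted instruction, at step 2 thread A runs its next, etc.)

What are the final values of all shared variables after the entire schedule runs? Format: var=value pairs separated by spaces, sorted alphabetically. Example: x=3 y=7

Step 1: thread B executes B1 (x = 8). Shared: x=8 y=5. PCs: A@0 B@1
Step 2: thread A executes A1 (x = 7). Shared: x=7 y=5. PCs: A@1 B@1
Step 3: thread B executes B2 (x = x * -1). Shared: x=-7 y=5. PCs: A@1 B@2
Step 4: thread A executes A2 (y = x). Shared: x=-7 y=-7. PCs: A@2 B@2
Step 5: thread A executes A3 (y = 7). Shared: x=-7 y=7. PCs: A@3 B@2

Answer: x=-7 y=7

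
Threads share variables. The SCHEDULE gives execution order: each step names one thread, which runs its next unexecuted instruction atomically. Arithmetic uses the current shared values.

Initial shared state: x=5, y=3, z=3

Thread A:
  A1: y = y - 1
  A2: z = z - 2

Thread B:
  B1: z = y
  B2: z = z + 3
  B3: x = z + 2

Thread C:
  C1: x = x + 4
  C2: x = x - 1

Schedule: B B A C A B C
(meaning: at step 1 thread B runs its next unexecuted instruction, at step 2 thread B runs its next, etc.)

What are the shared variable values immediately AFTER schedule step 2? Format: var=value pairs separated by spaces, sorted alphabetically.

Step 1: thread B executes B1 (z = y). Shared: x=5 y=3 z=3. PCs: A@0 B@1 C@0
Step 2: thread B executes B2 (z = z + 3). Shared: x=5 y=3 z=6. PCs: A@0 B@2 C@0

Answer: x=5 y=3 z=6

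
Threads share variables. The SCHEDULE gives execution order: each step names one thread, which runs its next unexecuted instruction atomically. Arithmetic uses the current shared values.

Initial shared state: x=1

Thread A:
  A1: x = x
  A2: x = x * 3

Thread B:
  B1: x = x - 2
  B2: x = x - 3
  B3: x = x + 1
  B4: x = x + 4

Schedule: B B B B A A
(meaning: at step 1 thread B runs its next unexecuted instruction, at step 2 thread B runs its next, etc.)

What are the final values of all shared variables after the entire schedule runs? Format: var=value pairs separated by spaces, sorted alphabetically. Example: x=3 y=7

Step 1: thread B executes B1 (x = x - 2). Shared: x=-1. PCs: A@0 B@1
Step 2: thread B executes B2 (x = x - 3). Shared: x=-4. PCs: A@0 B@2
Step 3: thread B executes B3 (x = x + 1). Shared: x=-3. PCs: A@0 B@3
Step 4: thread B executes B4 (x = x + 4). Shared: x=1. PCs: A@0 B@4
Step 5: thread A executes A1 (x = x). Shared: x=1. PCs: A@1 B@4
Step 6: thread A executes A2 (x = x * 3). Shared: x=3. PCs: A@2 B@4

Answer: x=3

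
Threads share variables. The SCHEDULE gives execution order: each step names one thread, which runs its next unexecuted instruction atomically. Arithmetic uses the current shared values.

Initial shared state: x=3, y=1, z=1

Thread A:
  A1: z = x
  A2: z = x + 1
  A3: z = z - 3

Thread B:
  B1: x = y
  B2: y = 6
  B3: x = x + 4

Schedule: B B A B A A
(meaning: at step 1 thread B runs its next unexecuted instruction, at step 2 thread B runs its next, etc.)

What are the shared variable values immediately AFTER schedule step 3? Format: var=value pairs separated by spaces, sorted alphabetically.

Step 1: thread B executes B1 (x = y). Shared: x=1 y=1 z=1. PCs: A@0 B@1
Step 2: thread B executes B2 (y = 6). Shared: x=1 y=6 z=1. PCs: A@0 B@2
Step 3: thread A executes A1 (z = x). Shared: x=1 y=6 z=1. PCs: A@1 B@2

Answer: x=1 y=6 z=1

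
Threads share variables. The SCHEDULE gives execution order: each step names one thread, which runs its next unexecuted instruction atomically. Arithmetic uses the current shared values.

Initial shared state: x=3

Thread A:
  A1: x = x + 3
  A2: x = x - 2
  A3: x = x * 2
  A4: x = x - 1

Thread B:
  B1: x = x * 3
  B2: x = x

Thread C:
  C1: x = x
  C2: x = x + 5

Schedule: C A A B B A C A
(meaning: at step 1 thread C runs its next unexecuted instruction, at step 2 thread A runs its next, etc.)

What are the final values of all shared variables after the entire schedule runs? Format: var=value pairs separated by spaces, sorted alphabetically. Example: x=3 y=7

Answer: x=28

Derivation:
Step 1: thread C executes C1 (x = x). Shared: x=3. PCs: A@0 B@0 C@1
Step 2: thread A executes A1 (x = x + 3). Shared: x=6. PCs: A@1 B@0 C@1
Step 3: thread A executes A2 (x = x - 2). Shared: x=4. PCs: A@2 B@0 C@1
Step 4: thread B executes B1 (x = x * 3). Shared: x=12. PCs: A@2 B@1 C@1
Step 5: thread B executes B2 (x = x). Shared: x=12. PCs: A@2 B@2 C@1
Step 6: thread A executes A3 (x = x * 2). Shared: x=24. PCs: A@3 B@2 C@1
Step 7: thread C executes C2 (x = x + 5). Shared: x=29. PCs: A@3 B@2 C@2
Step 8: thread A executes A4 (x = x - 1). Shared: x=28. PCs: A@4 B@2 C@2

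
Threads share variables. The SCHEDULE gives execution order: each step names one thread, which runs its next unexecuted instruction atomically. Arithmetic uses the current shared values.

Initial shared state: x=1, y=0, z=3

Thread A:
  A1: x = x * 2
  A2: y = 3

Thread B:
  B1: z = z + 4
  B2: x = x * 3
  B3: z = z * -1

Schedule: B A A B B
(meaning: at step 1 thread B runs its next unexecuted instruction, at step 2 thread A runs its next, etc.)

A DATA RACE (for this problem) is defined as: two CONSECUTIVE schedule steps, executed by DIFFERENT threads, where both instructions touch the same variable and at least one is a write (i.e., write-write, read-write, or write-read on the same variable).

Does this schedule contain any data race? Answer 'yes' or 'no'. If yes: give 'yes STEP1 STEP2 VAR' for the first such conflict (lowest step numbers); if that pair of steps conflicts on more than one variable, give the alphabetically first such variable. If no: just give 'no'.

Answer: no

Derivation:
Steps 1,2: B(r=z,w=z) vs A(r=x,w=x). No conflict.
Steps 2,3: same thread (A). No race.
Steps 3,4: A(r=-,w=y) vs B(r=x,w=x). No conflict.
Steps 4,5: same thread (B). No race.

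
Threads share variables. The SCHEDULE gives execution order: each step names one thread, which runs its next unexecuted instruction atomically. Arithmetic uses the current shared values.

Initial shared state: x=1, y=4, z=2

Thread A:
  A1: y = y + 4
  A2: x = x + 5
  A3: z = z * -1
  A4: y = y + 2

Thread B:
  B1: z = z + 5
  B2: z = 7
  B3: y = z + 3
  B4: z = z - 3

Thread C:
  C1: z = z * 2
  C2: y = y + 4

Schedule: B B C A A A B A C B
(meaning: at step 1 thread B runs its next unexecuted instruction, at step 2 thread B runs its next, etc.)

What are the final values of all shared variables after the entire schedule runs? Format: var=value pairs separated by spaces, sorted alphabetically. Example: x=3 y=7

Step 1: thread B executes B1 (z = z + 5). Shared: x=1 y=4 z=7. PCs: A@0 B@1 C@0
Step 2: thread B executes B2 (z = 7). Shared: x=1 y=4 z=7. PCs: A@0 B@2 C@0
Step 3: thread C executes C1 (z = z * 2). Shared: x=1 y=4 z=14. PCs: A@0 B@2 C@1
Step 4: thread A executes A1 (y = y + 4). Shared: x=1 y=8 z=14. PCs: A@1 B@2 C@1
Step 5: thread A executes A2 (x = x + 5). Shared: x=6 y=8 z=14. PCs: A@2 B@2 C@1
Step 6: thread A executes A3 (z = z * -1). Shared: x=6 y=8 z=-14. PCs: A@3 B@2 C@1
Step 7: thread B executes B3 (y = z + 3). Shared: x=6 y=-11 z=-14. PCs: A@3 B@3 C@1
Step 8: thread A executes A4 (y = y + 2). Shared: x=6 y=-9 z=-14. PCs: A@4 B@3 C@1
Step 9: thread C executes C2 (y = y + 4). Shared: x=6 y=-5 z=-14. PCs: A@4 B@3 C@2
Step 10: thread B executes B4 (z = z - 3). Shared: x=6 y=-5 z=-17. PCs: A@4 B@4 C@2

Answer: x=6 y=-5 z=-17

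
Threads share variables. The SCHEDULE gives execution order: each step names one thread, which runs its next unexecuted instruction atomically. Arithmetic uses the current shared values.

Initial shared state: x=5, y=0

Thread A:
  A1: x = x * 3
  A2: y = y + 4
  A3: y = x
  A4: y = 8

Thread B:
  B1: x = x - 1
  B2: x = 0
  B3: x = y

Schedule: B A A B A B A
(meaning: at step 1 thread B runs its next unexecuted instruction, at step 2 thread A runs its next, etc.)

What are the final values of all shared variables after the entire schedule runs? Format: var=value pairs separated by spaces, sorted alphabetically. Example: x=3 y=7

Step 1: thread B executes B1 (x = x - 1). Shared: x=4 y=0. PCs: A@0 B@1
Step 2: thread A executes A1 (x = x * 3). Shared: x=12 y=0. PCs: A@1 B@1
Step 3: thread A executes A2 (y = y + 4). Shared: x=12 y=4. PCs: A@2 B@1
Step 4: thread B executes B2 (x = 0). Shared: x=0 y=4. PCs: A@2 B@2
Step 5: thread A executes A3 (y = x). Shared: x=0 y=0. PCs: A@3 B@2
Step 6: thread B executes B3 (x = y). Shared: x=0 y=0. PCs: A@3 B@3
Step 7: thread A executes A4 (y = 8). Shared: x=0 y=8. PCs: A@4 B@3

Answer: x=0 y=8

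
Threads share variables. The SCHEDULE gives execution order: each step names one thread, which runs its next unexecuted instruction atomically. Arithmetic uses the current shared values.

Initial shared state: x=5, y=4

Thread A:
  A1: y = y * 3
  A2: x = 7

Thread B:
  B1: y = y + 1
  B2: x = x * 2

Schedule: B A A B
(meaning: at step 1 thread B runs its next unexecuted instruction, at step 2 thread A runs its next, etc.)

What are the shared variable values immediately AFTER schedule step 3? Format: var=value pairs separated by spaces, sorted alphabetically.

Answer: x=7 y=15

Derivation:
Step 1: thread B executes B1 (y = y + 1). Shared: x=5 y=5. PCs: A@0 B@1
Step 2: thread A executes A1 (y = y * 3). Shared: x=5 y=15. PCs: A@1 B@1
Step 3: thread A executes A2 (x = 7). Shared: x=7 y=15. PCs: A@2 B@1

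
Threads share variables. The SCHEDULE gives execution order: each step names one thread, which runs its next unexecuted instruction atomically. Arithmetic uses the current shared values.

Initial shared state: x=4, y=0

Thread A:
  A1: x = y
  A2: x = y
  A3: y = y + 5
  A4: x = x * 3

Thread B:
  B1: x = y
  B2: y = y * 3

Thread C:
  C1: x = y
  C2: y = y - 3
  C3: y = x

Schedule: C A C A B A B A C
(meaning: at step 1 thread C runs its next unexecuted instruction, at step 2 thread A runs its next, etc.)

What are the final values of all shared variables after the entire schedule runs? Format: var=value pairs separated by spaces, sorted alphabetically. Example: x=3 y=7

Step 1: thread C executes C1 (x = y). Shared: x=0 y=0. PCs: A@0 B@0 C@1
Step 2: thread A executes A1 (x = y). Shared: x=0 y=0. PCs: A@1 B@0 C@1
Step 3: thread C executes C2 (y = y - 3). Shared: x=0 y=-3. PCs: A@1 B@0 C@2
Step 4: thread A executes A2 (x = y). Shared: x=-3 y=-3. PCs: A@2 B@0 C@2
Step 5: thread B executes B1 (x = y). Shared: x=-3 y=-3. PCs: A@2 B@1 C@2
Step 6: thread A executes A3 (y = y + 5). Shared: x=-3 y=2. PCs: A@3 B@1 C@2
Step 7: thread B executes B2 (y = y * 3). Shared: x=-3 y=6. PCs: A@3 B@2 C@2
Step 8: thread A executes A4 (x = x * 3). Shared: x=-9 y=6. PCs: A@4 B@2 C@2
Step 9: thread C executes C3 (y = x). Shared: x=-9 y=-9. PCs: A@4 B@2 C@3

Answer: x=-9 y=-9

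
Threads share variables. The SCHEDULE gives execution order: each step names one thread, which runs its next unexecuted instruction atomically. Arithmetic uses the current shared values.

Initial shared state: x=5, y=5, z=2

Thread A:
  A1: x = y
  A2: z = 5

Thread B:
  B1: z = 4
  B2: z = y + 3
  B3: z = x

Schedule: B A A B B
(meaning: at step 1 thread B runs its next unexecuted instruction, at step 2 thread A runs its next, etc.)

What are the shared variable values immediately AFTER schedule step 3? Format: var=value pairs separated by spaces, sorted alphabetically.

Answer: x=5 y=5 z=5

Derivation:
Step 1: thread B executes B1 (z = 4). Shared: x=5 y=5 z=4. PCs: A@0 B@1
Step 2: thread A executes A1 (x = y). Shared: x=5 y=5 z=4. PCs: A@1 B@1
Step 3: thread A executes A2 (z = 5). Shared: x=5 y=5 z=5. PCs: A@2 B@1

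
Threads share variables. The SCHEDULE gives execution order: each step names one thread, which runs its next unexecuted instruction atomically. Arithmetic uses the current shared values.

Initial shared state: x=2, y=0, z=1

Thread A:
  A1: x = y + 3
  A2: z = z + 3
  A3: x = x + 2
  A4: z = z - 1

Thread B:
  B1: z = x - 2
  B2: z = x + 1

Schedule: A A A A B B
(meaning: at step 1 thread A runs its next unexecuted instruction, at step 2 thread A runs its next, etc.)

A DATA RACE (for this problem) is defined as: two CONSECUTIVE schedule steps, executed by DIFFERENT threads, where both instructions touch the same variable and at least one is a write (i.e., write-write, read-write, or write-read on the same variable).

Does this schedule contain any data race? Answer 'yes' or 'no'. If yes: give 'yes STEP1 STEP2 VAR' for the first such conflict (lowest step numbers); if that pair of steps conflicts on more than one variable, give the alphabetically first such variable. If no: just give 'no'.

Answer: yes 4 5 z

Derivation:
Steps 1,2: same thread (A). No race.
Steps 2,3: same thread (A). No race.
Steps 3,4: same thread (A). No race.
Steps 4,5: A(z = z - 1) vs B(z = x - 2). RACE on z (W-W).
Steps 5,6: same thread (B). No race.
First conflict at steps 4,5.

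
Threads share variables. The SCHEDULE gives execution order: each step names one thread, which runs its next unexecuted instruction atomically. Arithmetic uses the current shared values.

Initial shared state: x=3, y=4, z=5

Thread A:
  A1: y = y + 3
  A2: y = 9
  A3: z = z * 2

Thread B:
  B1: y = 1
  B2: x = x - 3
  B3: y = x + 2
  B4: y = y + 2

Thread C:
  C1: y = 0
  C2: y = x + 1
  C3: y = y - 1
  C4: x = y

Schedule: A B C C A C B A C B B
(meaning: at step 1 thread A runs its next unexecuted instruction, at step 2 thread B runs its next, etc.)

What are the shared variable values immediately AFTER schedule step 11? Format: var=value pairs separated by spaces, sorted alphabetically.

Answer: x=8 y=12 z=10

Derivation:
Step 1: thread A executes A1 (y = y + 3). Shared: x=3 y=7 z=5. PCs: A@1 B@0 C@0
Step 2: thread B executes B1 (y = 1). Shared: x=3 y=1 z=5. PCs: A@1 B@1 C@0
Step 3: thread C executes C1 (y = 0). Shared: x=3 y=0 z=5. PCs: A@1 B@1 C@1
Step 4: thread C executes C2 (y = x + 1). Shared: x=3 y=4 z=5. PCs: A@1 B@1 C@2
Step 5: thread A executes A2 (y = 9). Shared: x=3 y=9 z=5. PCs: A@2 B@1 C@2
Step 6: thread C executes C3 (y = y - 1). Shared: x=3 y=8 z=5. PCs: A@2 B@1 C@3
Step 7: thread B executes B2 (x = x - 3). Shared: x=0 y=8 z=5. PCs: A@2 B@2 C@3
Step 8: thread A executes A3 (z = z * 2). Shared: x=0 y=8 z=10. PCs: A@3 B@2 C@3
Step 9: thread C executes C4 (x = y). Shared: x=8 y=8 z=10. PCs: A@3 B@2 C@4
Step 10: thread B executes B3 (y = x + 2). Shared: x=8 y=10 z=10. PCs: A@3 B@3 C@4
Step 11: thread B executes B4 (y = y + 2). Shared: x=8 y=12 z=10. PCs: A@3 B@4 C@4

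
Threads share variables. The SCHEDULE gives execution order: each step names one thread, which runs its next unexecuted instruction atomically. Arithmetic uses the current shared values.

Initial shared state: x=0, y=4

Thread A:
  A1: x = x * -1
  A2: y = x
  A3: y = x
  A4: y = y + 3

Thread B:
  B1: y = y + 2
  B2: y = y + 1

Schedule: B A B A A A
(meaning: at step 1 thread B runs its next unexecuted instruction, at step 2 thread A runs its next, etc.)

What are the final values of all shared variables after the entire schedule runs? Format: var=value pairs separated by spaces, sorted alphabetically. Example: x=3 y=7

Answer: x=0 y=3

Derivation:
Step 1: thread B executes B1 (y = y + 2). Shared: x=0 y=6. PCs: A@0 B@1
Step 2: thread A executes A1 (x = x * -1). Shared: x=0 y=6. PCs: A@1 B@1
Step 3: thread B executes B2 (y = y + 1). Shared: x=0 y=7. PCs: A@1 B@2
Step 4: thread A executes A2 (y = x). Shared: x=0 y=0. PCs: A@2 B@2
Step 5: thread A executes A3 (y = x). Shared: x=0 y=0. PCs: A@3 B@2
Step 6: thread A executes A4 (y = y + 3). Shared: x=0 y=3. PCs: A@4 B@2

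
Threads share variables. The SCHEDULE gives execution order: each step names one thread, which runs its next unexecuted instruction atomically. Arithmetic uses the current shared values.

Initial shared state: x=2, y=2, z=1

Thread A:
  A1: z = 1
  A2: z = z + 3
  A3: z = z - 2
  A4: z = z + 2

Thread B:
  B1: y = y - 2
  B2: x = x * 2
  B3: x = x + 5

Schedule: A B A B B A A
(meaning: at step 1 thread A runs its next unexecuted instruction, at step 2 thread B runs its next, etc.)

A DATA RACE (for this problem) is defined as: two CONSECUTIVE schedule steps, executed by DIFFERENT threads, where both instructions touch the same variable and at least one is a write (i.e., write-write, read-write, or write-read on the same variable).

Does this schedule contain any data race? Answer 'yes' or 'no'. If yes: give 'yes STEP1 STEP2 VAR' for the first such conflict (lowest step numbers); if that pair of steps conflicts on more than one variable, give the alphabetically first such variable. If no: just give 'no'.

Answer: no

Derivation:
Steps 1,2: A(r=-,w=z) vs B(r=y,w=y). No conflict.
Steps 2,3: B(r=y,w=y) vs A(r=z,w=z). No conflict.
Steps 3,4: A(r=z,w=z) vs B(r=x,w=x). No conflict.
Steps 4,5: same thread (B). No race.
Steps 5,6: B(r=x,w=x) vs A(r=z,w=z). No conflict.
Steps 6,7: same thread (A). No race.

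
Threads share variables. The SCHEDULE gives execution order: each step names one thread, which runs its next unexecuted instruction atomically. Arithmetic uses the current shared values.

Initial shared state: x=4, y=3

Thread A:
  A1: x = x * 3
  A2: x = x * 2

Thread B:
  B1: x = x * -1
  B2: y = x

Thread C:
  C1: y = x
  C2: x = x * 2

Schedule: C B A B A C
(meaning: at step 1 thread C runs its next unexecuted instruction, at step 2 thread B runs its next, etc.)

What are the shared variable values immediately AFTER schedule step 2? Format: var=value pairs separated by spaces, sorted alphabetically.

Step 1: thread C executes C1 (y = x). Shared: x=4 y=4. PCs: A@0 B@0 C@1
Step 2: thread B executes B1 (x = x * -1). Shared: x=-4 y=4. PCs: A@0 B@1 C@1

Answer: x=-4 y=4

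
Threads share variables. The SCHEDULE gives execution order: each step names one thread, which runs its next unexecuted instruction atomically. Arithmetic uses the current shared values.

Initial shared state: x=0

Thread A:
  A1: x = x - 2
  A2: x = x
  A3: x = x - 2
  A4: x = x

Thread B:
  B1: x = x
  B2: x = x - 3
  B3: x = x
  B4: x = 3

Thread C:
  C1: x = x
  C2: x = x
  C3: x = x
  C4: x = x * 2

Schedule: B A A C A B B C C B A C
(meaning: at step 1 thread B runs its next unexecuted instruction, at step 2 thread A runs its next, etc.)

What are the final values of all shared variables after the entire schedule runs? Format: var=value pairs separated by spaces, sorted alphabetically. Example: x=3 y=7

Answer: x=6

Derivation:
Step 1: thread B executes B1 (x = x). Shared: x=0. PCs: A@0 B@1 C@0
Step 2: thread A executes A1 (x = x - 2). Shared: x=-2. PCs: A@1 B@1 C@0
Step 3: thread A executes A2 (x = x). Shared: x=-2. PCs: A@2 B@1 C@0
Step 4: thread C executes C1 (x = x). Shared: x=-2. PCs: A@2 B@1 C@1
Step 5: thread A executes A3 (x = x - 2). Shared: x=-4. PCs: A@3 B@1 C@1
Step 6: thread B executes B2 (x = x - 3). Shared: x=-7. PCs: A@3 B@2 C@1
Step 7: thread B executes B3 (x = x). Shared: x=-7. PCs: A@3 B@3 C@1
Step 8: thread C executes C2 (x = x). Shared: x=-7. PCs: A@3 B@3 C@2
Step 9: thread C executes C3 (x = x). Shared: x=-7. PCs: A@3 B@3 C@3
Step 10: thread B executes B4 (x = 3). Shared: x=3. PCs: A@3 B@4 C@3
Step 11: thread A executes A4 (x = x). Shared: x=3. PCs: A@4 B@4 C@3
Step 12: thread C executes C4 (x = x * 2). Shared: x=6. PCs: A@4 B@4 C@4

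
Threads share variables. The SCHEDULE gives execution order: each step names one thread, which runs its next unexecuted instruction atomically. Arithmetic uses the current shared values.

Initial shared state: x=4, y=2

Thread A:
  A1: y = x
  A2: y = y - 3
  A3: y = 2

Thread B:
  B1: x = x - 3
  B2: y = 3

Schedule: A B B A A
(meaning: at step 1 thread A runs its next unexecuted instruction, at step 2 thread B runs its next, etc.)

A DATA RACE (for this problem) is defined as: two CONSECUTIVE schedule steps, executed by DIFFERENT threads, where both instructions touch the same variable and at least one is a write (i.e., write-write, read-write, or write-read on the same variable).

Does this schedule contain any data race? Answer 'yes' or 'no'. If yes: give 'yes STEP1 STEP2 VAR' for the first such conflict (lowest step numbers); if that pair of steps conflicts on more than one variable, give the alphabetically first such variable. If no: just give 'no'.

Steps 1,2: A(y = x) vs B(x = x - 3). RACE on x (R-W).
Steps 2,3: same thread (B). No race.
Steps 3,4: B(y = 3) vs A(y = y - 3). RACE on y (W-W).
Steps 4,5: same thread (A). No race.
First conflict at steps 1,2.

Answer: yes 1 2 x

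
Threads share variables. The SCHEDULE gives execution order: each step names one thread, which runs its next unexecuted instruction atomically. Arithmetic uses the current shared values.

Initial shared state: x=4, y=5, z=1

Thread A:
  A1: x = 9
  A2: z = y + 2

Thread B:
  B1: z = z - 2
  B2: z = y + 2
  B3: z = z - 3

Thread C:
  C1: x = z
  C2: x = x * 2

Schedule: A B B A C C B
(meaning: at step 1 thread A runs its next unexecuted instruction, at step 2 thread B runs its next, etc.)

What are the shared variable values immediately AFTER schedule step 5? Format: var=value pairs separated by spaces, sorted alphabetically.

Step 1: thread A executes A1 (x = 9). Shared: x=9 y=5 z=1. PCs: A@1 B@0 C@0
Step 2: thread B executes B1 (z = z - 2). Shared: x=9 y=5 z=-1. PCs: A@1 B@1 C@0
Step 3: thread B executes B2 (z = y + 2). Shared: x=9 y=5 z=7. PCs: A@1 B@2 C@0
Step 4: thread A executes A2 (z = y + 2). Shared: x=9 y=5 z=7. PCs: A@2 B@2 C@0
Step 5: thread C executes C1 (x = z). Shared: x=7 y=5 z=7. PCs: A@2 B@2 C@1

Answer: x=7 y=5 z=7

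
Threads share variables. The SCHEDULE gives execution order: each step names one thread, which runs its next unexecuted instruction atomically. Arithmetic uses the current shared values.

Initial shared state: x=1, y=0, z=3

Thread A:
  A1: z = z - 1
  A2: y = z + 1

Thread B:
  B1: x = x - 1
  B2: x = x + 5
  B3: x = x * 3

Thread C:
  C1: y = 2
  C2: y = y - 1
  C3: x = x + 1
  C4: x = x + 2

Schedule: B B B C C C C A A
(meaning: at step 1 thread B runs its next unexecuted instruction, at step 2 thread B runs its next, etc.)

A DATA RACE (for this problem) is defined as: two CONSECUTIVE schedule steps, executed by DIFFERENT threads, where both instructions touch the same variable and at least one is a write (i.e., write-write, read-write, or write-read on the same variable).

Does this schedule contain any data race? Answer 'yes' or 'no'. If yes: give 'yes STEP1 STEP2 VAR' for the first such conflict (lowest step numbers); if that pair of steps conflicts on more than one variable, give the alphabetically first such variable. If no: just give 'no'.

Answer: no

Derivation:
Steps 1,2: same thread (B). No race.
Steps 2,3: same thread (B). No race.
Steps 3,4: B(r=x,w=x) vs C(r=-,w=y). No conflict.
Steps 4,5: same thread (C). No race.
Steps 5,6: same thread (C). No race.
Steps 6,7: same thread (C). No race.
Steps 7,8: C(r=x,w=x) vs A(r=z,w=z). No conflict.
Steps 8,9: same thread (A). No race.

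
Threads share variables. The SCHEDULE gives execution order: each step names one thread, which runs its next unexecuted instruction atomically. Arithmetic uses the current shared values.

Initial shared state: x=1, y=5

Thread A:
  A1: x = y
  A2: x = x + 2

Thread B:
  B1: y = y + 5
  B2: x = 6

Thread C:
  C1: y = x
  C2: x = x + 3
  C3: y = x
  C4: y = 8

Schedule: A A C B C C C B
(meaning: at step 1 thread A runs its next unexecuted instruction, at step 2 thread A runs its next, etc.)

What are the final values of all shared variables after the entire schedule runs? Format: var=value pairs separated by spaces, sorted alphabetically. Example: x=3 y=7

Step 1: thread A executes A1 (x = y). Shared: x=5 y=5. PCs: A@1 B@0 C@0
Step 2: thread A executes A2 (x = x + 2). Shared: x=7 y=5. PCs: A@2 B@0 C@0
Step 3: thread C executes C1 (y = x). Shared: x=7 y=7. PCs: A@2 B@0 C@1
Step 4: thread B executes B1 (y = y + 5). Shared: x=7 y=12. PCs: A@2 B@1 C@1
Step 5: thread C executes C2 (x = x + 3). Shared: x=10 y=12. PCs: A@2 B@1 C@2
Step 6: thread C executes C3 (y = x). Shared: x=10 y=10. PCs: A@2 B@1 C@3
Step 7: thread C executes C4 (y = 8). Shared: x=10 y=8. PCs: A@2 B@1 C@4
Step 8: thread B executes B2 (x = 6). Shared: x=6 y=8. PCs: A@2 B@2 C@4

Answer: x=6 y=8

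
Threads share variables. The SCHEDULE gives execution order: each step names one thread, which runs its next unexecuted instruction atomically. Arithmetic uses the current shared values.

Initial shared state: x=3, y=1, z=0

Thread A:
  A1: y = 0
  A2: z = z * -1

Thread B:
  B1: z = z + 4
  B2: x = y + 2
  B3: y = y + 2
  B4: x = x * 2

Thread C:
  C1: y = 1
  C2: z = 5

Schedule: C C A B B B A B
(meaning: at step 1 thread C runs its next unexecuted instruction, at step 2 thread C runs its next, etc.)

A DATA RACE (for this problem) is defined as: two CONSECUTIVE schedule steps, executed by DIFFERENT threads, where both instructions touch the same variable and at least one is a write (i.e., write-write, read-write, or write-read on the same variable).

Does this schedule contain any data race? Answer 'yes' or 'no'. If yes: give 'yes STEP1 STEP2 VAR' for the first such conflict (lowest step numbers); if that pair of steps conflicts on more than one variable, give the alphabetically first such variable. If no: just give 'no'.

Answer: no

Derivation:
Steps 1,2: same thread (C). No race.
Steps 2,3: C(r=-,w=z) vs A(r=-,w=y). No conflict.
Steps 3,4: A(r=-,w=y) vs B(r=z,w=z). No conflict.
Steps 4,5: same thread (B). No race.
Steps 5,6: same thread (B). No race.
Steps 6,7: B(r=y,w=y) vs A(r=z,w=z). No conflict.
Steps 7,8: A(r=z,w=z) vs B(r=x,w=x). No conflict.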